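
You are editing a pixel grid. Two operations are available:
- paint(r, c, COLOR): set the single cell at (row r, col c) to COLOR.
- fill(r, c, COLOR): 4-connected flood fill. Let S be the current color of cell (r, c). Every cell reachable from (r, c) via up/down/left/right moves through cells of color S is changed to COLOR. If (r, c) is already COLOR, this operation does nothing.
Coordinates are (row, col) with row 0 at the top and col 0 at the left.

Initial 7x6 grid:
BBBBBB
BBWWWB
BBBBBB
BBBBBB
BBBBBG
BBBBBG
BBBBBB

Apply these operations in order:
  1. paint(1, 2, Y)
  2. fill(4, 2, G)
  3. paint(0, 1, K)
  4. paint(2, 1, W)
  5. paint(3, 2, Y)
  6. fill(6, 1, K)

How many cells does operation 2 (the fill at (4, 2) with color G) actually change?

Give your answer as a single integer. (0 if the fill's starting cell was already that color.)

Answer: 37

Derivation:
After op 1 paint(1,2,Y):
BBBBBB
BBYWWB
BBBBBB
BBBBBB
BBBBBG
BBBBBG
BBBBBB
After op 2 fill(4,2,G) [37 cells changed]:
GGGGGG
GGYWWG
GGGGGG
GGGGGG
GGGGGG
GGGGGG
GGGGGG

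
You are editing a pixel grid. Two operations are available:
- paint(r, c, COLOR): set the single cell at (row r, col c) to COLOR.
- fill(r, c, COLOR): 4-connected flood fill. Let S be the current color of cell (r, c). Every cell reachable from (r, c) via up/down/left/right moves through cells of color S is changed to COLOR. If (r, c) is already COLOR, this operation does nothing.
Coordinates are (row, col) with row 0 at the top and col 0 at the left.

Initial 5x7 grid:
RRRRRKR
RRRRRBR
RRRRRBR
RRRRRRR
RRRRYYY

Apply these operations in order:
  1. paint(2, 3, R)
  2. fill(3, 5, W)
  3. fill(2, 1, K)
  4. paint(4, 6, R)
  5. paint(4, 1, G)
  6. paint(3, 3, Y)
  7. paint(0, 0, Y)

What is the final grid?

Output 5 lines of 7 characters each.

After op 1 paint(2,3,R):
RRRRRKR
RRRRRBR
RRRRRBR
RRRRRRR
RRRRYYY
After op 2 fill(3,5,W) [29 cells changed]:
WWWWWKW
WWWWWBW
WWWWWBW
WWWWWWW
WWWWYYY
After op 3 fill(2,1,K) [29 cells changed]:
KKKKKKK
KKKKKBK
KKKKKBK
KKKKKKK
KKKKYYY
After op 4 paint(4,6,R):
KKKKKKK
KKKKKBK
KKKKKBK
KKKKKKK
KKKKYYR
After op 5 paint(4,1,G):
KKKKKKK
KKKKKBK
KKKKKBK
KKKKKKK
KGKKYYR
After op 6 paint(3,3,Y):
KKKKKKK
KKKKKBK
KKKKKBK
KKKYKKK
KGKKYYR
After op 7 paint(0,0,Y):
YKKKKKK
KKKKKBK
KKKKKBK
KKKYKKK
KGKKYYR

Answer: YKKKKKK
KKKKKBK
KKKKKBK
KKKYKKK
KGKKYYR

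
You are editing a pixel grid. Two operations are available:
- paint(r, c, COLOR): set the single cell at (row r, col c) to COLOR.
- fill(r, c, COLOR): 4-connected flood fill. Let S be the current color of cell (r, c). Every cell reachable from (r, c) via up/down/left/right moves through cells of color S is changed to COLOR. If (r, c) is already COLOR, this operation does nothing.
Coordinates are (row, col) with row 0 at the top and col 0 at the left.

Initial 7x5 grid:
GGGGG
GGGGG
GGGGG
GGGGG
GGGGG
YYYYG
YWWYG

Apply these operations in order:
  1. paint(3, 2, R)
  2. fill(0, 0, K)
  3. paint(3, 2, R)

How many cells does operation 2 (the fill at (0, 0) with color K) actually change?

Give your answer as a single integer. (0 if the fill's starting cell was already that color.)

Answer: 26

Derivation:
After op 1 paint(3,2,R):
GGGGG
GGGGG
GGGGG
GGRGG
GGGGG
YYYYG
YWWYG
After op 2 fill(0,0,K) [26 cells changed]:
KKKKK
KKKKK
KKKKK
KKRKK
KKKKK
YYYYK
YWWYK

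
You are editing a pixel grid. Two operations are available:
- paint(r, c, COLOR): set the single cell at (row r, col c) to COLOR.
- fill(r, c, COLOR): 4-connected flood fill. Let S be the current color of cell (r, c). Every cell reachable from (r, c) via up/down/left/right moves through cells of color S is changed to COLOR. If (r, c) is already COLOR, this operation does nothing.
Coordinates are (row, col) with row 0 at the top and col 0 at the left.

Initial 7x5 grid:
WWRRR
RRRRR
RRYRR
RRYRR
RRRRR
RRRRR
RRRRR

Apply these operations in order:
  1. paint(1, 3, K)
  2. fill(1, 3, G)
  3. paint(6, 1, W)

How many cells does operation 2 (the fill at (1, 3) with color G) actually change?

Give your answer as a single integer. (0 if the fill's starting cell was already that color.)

Answer: 1

Derivation:
After op 1 paint(1,3,K):
WWRRR
RRRKR
RRYRR
RRYRR
RRRRR
RRRRR
RRRRR
After op 2 fill(1,3,G) [1 cells changed]:
WWRRR
RRRGR
RRYRR
RRYRR
RRRRR
RRRRR
RRRRR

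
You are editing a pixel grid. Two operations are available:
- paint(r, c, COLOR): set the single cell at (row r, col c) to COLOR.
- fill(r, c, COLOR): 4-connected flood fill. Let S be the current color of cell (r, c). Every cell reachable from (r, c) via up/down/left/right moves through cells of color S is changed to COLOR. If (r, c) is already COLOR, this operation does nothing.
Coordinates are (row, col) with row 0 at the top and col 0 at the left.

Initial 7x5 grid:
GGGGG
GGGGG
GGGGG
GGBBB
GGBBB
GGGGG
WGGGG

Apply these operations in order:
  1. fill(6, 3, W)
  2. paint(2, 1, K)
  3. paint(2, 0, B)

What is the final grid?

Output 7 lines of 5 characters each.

Answer: WWWWW
WWWWW
BKWWW
WWBBB
WWBBB
WWWWW
WWWWW

Derivation:
After op 1 fill(6,3,W) [28 cells changed]:
WWWWW
WWWWW
WWWWW
WWBBB
WWBBB
WWWWW
WWWWW
After op 2 paint(2,1,K):
WWWWW
WWWWW
WKWWW
WWBBB
WWBBB
WWWWW
WWWWW
After op 3 paint(2,0,B):
WWWWW
WWWWW
BKWWW
WWBBB
WWBBB
WWWWW
WWWWW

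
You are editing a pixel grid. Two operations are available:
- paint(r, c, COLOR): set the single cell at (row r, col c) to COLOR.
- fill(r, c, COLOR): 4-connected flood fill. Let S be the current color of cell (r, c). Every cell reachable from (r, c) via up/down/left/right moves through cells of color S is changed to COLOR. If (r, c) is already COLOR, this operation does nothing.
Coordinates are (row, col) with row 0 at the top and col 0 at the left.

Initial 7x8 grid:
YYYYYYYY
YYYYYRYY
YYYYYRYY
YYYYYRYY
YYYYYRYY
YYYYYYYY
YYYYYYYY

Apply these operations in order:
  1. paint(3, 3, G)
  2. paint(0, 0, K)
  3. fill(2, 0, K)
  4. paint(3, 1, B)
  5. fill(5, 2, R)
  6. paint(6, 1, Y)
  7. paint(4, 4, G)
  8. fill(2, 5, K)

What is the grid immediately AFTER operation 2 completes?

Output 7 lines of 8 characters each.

Answer: KYYYYYYY
YYYYYRYY
YYYYYRYY
YYYGYRYY
YYYYYRYY
YYYYYYYY
YYYYYYYY

Derivation:
After op 1 paint(3,3,G):
YYYYYYYY
YYYYYRYY
YYYYYRYY
YYYGYRYY
YYYYYRYY
YYYYYYYY
YYYYYYYY
After op 2 paint(0,0,K):
KYYYYYYY
YYYYYRYY
YYYYYRYY
YYYGYRYY
YYYYYRYY
YYYYYYYY
YYYYYYYY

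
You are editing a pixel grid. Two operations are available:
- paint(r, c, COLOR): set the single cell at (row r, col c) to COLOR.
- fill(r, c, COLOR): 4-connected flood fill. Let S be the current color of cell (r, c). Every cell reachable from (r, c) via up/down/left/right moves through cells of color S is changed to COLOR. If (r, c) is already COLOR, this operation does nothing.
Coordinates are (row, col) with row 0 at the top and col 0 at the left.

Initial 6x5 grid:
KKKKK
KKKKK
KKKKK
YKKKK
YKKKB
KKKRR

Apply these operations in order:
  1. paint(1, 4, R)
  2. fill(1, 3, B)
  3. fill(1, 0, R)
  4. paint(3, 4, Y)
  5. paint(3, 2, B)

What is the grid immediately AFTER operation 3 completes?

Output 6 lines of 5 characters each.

After op 1 paint(1,4,R):
KKKKK
KKKKR
KKKKK
YKKKK
YKKKB
KKKRR
After op 2 fill(1,3,B) [24 cells changed]:
BBBBB
BBBBR
BBBBB
YBBBB
YBBBB
BBBRR
After op 3 fill(1,0,R) [25 cells changed]:
RRRRR
RRRRR
RRRRR
YRRRR
YRRRR
RRRRR

Answer: RRRRR
RRRRR
RRRRR
YRRRR
YRRRR
RRRRR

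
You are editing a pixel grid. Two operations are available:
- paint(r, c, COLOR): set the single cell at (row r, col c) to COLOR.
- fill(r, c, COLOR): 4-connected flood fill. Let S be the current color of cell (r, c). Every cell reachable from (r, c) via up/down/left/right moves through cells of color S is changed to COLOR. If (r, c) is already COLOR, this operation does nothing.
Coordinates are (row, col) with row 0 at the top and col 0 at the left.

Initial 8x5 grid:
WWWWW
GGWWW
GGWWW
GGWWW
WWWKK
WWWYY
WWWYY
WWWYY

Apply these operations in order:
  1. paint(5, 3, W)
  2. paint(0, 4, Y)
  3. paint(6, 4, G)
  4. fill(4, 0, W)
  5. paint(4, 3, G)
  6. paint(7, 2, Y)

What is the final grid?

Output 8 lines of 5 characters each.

After op 1 paint(5,3,W):
WWWWW
GGWWW
GGWWW
GGWWW
WWWKK
WWWWY
WWWYY
WWWYY
After op 2 paint(0,4,Y):
WWWWY
GGWWW
GGWWW
GGWWW
WWWKK
WWWWY
WWWYY
WWWYY
After op 3 paint(6,4,G):
WWWWY
GGWWW
GGWWW
GGWWW
WWWKK
WWWWY
WWWYG
WWWYY
After op 4 fill(4,0,W) [0 cells changed]:
WWWWY
GGWWW
GGWWW
GGWWW
WWWKK
WWWWY
WWWYG
WWWYY
After op 5 paint(4,3,G):
WWWWY
GGWWW
GGWWW
GGWWW
WWWGK
WWWWY
WWWYG
WWWYY
After op 6 paint(7,2,Y):
WWWWY
GGWWW
GGWWW
GGWWW
WWWGK
WWWWY
WWWYG
WWYYY

Answer: WWWWY
GGWWW
GGWWW
GGWWW
WWWGK
WWWWY
WWWYG
WWYYY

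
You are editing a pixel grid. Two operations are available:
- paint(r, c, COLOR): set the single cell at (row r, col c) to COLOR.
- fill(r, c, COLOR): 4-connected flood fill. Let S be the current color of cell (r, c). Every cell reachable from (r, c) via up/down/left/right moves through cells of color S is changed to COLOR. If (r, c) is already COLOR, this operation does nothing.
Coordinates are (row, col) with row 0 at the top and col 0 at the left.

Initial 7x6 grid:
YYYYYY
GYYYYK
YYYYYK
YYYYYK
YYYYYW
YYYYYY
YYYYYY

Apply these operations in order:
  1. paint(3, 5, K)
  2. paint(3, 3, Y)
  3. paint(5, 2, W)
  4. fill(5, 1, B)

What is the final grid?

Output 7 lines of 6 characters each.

Answer: BBBBBB
GBBBBK
BBBBBK
BBBBBK
BBBBBW
BBWBBB
BBBBBB

Derivation:
After op 1 paint(3,5,K):
YYYYYY
GYYYYK
YYYYYK
YYYYYK
YYYYYW
YYYYYY
YYYYYY
After op 2 paint(3,3,Y):
YYYYYY
GYYYYK
YYYYYK
YYYYYK
YYYYYW
YYYYYY
YYYYYY
After op 3 paint(5,2,W):
YYYYYY
GYYYYK
YYYYYK
YYYYYK
YYYYYW
YYWYYY
YYYYYY
After op 4 fill(5,1,B) [36 cells changed]:
BBBBBB
GBBBBK
BBBBBK
BBBBBK
BBBBBW
BBWBBB
BBBBBB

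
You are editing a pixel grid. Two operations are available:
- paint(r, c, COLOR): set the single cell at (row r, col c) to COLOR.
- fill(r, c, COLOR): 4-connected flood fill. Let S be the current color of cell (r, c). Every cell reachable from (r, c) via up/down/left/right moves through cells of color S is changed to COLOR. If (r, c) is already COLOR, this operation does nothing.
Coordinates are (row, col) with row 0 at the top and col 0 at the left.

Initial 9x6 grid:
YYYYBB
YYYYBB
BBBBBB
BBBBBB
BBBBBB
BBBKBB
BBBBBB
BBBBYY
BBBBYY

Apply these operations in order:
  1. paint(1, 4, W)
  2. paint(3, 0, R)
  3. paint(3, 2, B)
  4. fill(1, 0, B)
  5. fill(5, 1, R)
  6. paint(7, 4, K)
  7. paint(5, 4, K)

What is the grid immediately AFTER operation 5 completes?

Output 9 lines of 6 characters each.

Answer: RRRRRR
RRRRWR
RRRRRR
RRRRRR
RRRRRR
RRRKRR
RRRRRR
RRRRYY
RRRRYY

Derivation:
After op 1 paint(1,4,W):
YYYYBB
YYYYWB
BBBBBB
BBBBBB
BBBBBB
BBBKBB
BBBBBB
BBBBYY
BBBBYY
After op 2 paint(3,0,R):
YYYYBB
YYYYWB
BBBBBB
RBBBBB
BBBBBB
BBBKBB
BBBBBB
BBBBYY
BBBBYY
After op 3 paint(3,2,B):
YYYYBB
YYYYWB
BBBBBB
RBBBBB
BBBBBB
BBBKBB
BBBBBB
BBBBYY
BBBBYY
After op 4 fill(1,0,B) [8 cells changed]:
BBBBBB
BBBBWB
BBBBBB
RBBBBB
BBBBBB
BBBKBB
BBBBBB
BBBBYY
BBBBYY
After op 5 fill(5,1,R) [47 cells changed]:
RRRRRR
RRRRWR
RRRRRR
RRRRRR
RRRRRR
RRRKRR
RRRRRR
RRRRYY
RRRRYY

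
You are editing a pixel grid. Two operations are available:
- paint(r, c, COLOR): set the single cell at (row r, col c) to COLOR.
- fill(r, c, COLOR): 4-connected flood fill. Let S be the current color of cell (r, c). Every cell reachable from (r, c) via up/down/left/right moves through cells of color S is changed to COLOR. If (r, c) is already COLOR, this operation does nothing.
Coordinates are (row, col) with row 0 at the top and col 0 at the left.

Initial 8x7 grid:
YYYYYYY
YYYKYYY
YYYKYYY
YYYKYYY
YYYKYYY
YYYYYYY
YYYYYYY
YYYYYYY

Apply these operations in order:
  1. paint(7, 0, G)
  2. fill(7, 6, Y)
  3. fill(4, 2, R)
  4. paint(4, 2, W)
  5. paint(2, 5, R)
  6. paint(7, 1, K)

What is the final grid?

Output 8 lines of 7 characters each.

After op 1 paint(7,0,G):
YYYYYYY
YYYKYYY
YYYKYYY
YYYKYYY
YYYKYYY
YYYYYYY
YYYYYYY
GYYYYYY
After op 2 fill(7,6,Y) [0 cells changed]:
YYYYYYY
YYYKYYY
YYYKYYY
YYYKYYY
YYYKYYY
YYYYYYY
YYYYYYY
GYYYYYY
After op 3 fill(4,2,R) [51 cells changed]:
RRRRRRR
RRRKRRR
RRRKRRR
RRRKRRR
RRRKRRR
RRRRRRR
RRRRRRR
GRRRRRR
After op 4 paint(4,2,W):
RRRRRRR
RRRKRRR
RRRKRRR
RRRKRRR
RRWKRRR
RRRRRRR
RRRRRRR
GRRRRRR
After op 5 paint(2,5,R):
RRRRRRR
RRRKRRR
RRRKRRR
RRRKRRR
RRWKRRR
RRRRRRR
RRRRRRR
GRRRRRR
After op 6 paint(7,1,K):
RRRRRRR
RRRKRRR
RRRKRRR
RRRKRRR
RRWKRRR
RRRRRRR
RRRRRRR
GKRRRRR

Answer: RRRRRRR
RRRKRRR
RRRKRRR
RRRKRRR
RRWKRRR
RRRRRRR
RRRRRRR
GKRRRRR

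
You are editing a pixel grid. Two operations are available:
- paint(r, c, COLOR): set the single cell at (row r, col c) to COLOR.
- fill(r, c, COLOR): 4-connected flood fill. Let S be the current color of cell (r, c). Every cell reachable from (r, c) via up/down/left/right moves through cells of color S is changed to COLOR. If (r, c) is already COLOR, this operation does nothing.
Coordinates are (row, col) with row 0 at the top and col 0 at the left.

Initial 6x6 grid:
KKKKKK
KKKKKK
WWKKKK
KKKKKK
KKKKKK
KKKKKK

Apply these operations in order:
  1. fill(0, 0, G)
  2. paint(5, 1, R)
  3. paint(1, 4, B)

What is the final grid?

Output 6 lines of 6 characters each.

After op 1 fill(0,0,G) [34 cells changed]:
GGGGGG
GGGGGG
WWGGGG
GGGGGG
GGGGGG
GGGGGG
After op 2 paint(5,1,R):
GGGGGG
GGGGGG
WWGGGG
GGGGGG
GGGGGG
GRGGGG
After op 3 paint(1,4,B):
GGGGGG
GGGGBG
WWGGGG
GGGGGG
GGGGGG
GRGGGG

Answer: GGGGGG
GGGGBG
WWGGGG
GGGGGG
GGGGGG
GRGGGG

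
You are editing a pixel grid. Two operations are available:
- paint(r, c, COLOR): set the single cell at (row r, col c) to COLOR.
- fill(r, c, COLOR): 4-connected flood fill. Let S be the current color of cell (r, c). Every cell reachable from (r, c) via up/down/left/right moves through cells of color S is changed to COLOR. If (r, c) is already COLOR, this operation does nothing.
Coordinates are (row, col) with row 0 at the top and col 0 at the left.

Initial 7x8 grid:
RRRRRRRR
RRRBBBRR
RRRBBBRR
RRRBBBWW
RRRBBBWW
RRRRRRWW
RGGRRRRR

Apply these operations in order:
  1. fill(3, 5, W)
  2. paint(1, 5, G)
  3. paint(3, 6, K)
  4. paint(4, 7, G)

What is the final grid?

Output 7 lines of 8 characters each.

Answer: RRRRRRRR
RRRWWGRR
RRRWWWRR
RRRWWWKW
RRRWWWWG
RRRRRRWW
RGGRRRRR

Derivation:
After op 1 fill(3,5,W) [12 cells changed]:
RRRRRRRR
RRRWWWRR
RRRWWWRR
RRRWWWWW
RRRWWWWW
RRRRRRWW
RGGRRRRR
After op 2 paint(1,5,G):
RRRRRRRR
RRRWWGRR
RRRWWWRR
RRRWWWWW
RRRWWWWW
RRRRRRWW
RGGRRRRR
After op 3 paint(3,6,K):
RRRRRRRR
RRRWWGRR
RRRWWWRR
RRRWWWKW
RRRWWWWW
RRRRRRWW
RGGRRRRR
After op 4 paint(4,7,G):
RRRRRRRR
RRRWWGRR
RRRWWWRR
RRRWWWKW
RRRWWWWG
RRRRRRWW
RGGRRRRR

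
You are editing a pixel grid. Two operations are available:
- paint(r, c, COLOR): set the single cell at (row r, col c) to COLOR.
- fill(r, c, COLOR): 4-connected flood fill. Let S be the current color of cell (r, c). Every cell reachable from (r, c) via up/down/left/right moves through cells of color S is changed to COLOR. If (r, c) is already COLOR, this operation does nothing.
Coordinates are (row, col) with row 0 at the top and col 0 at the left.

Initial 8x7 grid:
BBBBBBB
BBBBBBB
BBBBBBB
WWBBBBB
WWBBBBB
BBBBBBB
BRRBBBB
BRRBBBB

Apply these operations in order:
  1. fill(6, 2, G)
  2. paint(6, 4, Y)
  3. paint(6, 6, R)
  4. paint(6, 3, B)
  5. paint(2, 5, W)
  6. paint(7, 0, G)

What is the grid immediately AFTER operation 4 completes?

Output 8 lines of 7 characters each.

Answer: BBBBBBB
BBBBBBB
BBBBBBB
WWBBBBB
WWBBBBB
BBBBBBB
BGGBYBR
BGGBBBB

Derivation:
After op 1 fill(6,2,G) [4 cells changed]:
BBBBBBB
BBBBBBB
BBBBBBB
WWBBBBB
WWBBBBB
BBBBBBB
BGGBBBB
BGGBBBB
After op 2 paint(6,4,Y):
BBBBBBB
BBBBBBB
BBBBBBB
WWBBBBB
WWBBBBB
BBBBBBB
BGGBYBB
BGGBBBB
After op 3 paint(6,6,R):
BBBBBBB
BBBBBBB
BBBBBBB
WWBBBBB
WWBBBBB
BBBBBBB
BGGBYBR
BGGBBBB
After op 4 paint(6,3,B):
BBBBBBB
BBBBBBB
BBBBBBB
WWBBBBB
WWBBBBB
BBBBBBB
BGGBYBR
BGGBBBB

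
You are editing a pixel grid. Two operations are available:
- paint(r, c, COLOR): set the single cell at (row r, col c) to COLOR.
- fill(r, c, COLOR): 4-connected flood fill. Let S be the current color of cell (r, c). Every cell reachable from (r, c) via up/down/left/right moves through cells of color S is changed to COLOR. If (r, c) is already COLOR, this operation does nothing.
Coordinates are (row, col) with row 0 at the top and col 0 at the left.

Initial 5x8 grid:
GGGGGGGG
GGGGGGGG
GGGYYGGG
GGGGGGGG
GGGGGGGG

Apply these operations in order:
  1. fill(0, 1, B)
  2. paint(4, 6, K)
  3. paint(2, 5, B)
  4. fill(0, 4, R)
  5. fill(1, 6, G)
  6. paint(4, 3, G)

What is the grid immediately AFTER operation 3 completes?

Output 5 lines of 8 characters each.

After op 1 fill(0,1,B) [38 cells changed]:
BBBBBBBB
BBBBBBBB
BBBYYBBB
BBBBBBBB
BBBBBBBB
After op 2 paint(4,6,K):
BBBBBBBB
BBBBBBBB
BBBYYBBB
BBBBBBBB
BBBBBBKB
After op 3 paint(2,5,B):
BBBBBBBB
BBBBBBBB
BBBYYBBB
BBBBBBBB
BBBBBBKB

Answer: BBBBBBBB
BBBBBBBB
BBBYYBBB
BBBBBBBB
BBBBBBKB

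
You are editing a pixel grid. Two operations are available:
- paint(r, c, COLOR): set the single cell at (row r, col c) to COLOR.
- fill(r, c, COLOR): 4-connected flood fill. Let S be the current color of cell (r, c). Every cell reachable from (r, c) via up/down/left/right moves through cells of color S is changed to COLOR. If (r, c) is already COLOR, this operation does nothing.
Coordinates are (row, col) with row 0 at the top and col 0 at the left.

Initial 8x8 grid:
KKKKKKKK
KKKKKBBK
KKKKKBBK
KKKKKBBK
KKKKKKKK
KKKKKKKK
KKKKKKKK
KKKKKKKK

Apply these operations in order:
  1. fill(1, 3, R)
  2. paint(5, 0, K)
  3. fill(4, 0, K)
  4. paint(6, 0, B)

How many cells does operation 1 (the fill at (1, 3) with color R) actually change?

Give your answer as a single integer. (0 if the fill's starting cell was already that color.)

After op 1 fill(1,3,R) [58 cells changed]:
RRRRRRRR
RRRRRBBR
RRRRRBBR
RRRRRBBR
RRRRRRRR
RRRRRRRR
RRRRRRRR
RRRRRRRR

Answer: 58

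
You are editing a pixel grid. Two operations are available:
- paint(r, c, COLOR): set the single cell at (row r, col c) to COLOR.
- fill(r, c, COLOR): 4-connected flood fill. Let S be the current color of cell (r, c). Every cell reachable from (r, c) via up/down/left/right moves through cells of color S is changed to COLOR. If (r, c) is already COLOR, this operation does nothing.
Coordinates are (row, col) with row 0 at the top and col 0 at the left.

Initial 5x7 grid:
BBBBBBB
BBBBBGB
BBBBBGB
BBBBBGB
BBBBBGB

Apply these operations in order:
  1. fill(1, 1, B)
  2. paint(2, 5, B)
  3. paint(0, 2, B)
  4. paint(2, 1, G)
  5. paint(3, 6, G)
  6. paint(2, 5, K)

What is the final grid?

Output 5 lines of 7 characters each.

Answer: BBBBBBB
BBBBBGB
BGBBBKB
BBBBBGG
BBBBBGB

Derivation:
After op 1 fill(1,1,B) [0 cells changed]:
BBBBBBB
BBBBBGB
BBBBBGB
BBBBBGB
BBBBBGB
After op 2 paint(2,5,B):
BBBBBBB
BBBBBGB
BBBBBBB
BBBBBGB
BBBBBGB
After op 3 paint(0,2,B):
BBBBBBB
BBBBBGB
BBBBBBB
BBBBBGB
BBBBBGB
After op 4 paint(2,1,G):
BBBBBBB
BBBBBGB
BGBBBBB
BBBBBGB
BBBBBGB
After op 5 paint(3,6,G):
BBBBBBB
BBBBBGB
BGBBBBB
BBBBBGG
BBBBBGB
After op 6 paint(2,5,K):
BBBBBBB
BBBBBGB
BGBBBKB
BBBBBGG
BBBBBGB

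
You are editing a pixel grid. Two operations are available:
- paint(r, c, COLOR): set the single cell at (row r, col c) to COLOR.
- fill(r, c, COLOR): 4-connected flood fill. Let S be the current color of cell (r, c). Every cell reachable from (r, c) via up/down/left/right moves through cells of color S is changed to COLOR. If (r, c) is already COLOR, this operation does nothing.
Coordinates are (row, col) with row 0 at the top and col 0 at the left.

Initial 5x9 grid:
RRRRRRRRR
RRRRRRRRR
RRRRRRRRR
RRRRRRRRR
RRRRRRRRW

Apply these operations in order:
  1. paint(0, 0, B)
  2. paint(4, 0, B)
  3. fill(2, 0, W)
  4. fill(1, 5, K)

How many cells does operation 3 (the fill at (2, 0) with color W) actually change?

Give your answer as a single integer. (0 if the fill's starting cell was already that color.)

Answer: 42

Derivation:
After op 1 paint(0,0,B):
BRRRRRRRR
RRRRRRRRR
RRRRRRRRR
RRRRRRRRR
RRRRRRRRW
After op 2 paint(4,0,B):
BRRRRRRRR
RRRRRRRRR
RRRRRRRRR
RRRRRRRRR
BRRRRRRRW
After op 3 fill(2,0,W) [42 cells changed]:
BWWWWWWWW
WWWWWWWWW
WWWWWWWWW
WWWWWWWWW
BWWWWWWWW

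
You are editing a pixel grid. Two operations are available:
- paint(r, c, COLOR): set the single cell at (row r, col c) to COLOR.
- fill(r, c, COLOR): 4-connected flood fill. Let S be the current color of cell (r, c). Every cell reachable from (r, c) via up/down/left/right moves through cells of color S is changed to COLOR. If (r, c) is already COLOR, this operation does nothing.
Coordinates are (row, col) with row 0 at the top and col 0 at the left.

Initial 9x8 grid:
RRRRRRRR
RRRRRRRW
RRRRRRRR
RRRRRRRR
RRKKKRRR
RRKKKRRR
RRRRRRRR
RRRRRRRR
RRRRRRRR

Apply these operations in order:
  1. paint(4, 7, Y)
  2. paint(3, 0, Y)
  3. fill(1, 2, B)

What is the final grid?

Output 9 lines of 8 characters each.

Answer: BBBBBBBB
BBBBBBBW
BBBBBBBB
YBBBBBBB
BBKKKBBY
BBKKKBBB
BBBBBBBB
BBBBBBBB
BBBBBBBB

Derivation:
After op 1 paint(4,7,Y):
RRRRRRRR
RRRRRRRW
RRRRRRRR
RRRRRRRR
RRKKKRRY
RRKKKRRR
RRRRRRRR
RRRRRRRR
RRRRRRRR
After op 2 paint(3,0,Y):
RRRRRRRR
RRRRRRRW
RRRRRRRR
YRRRRRRR
RRKKKRRY
RRKKKRRR
RRRRRRRR
RRRRRRRR
RRRRRRRR
After op 3 fill(1,2,B) [63 cells changed]:
BBBBBBBB
BBBBBBBW
BBBBBBBB
YBBBBBBB
BBKKKBBY
BBKKKBBB
BBBBBBBB
BBBBBBBB
BBBBBBBB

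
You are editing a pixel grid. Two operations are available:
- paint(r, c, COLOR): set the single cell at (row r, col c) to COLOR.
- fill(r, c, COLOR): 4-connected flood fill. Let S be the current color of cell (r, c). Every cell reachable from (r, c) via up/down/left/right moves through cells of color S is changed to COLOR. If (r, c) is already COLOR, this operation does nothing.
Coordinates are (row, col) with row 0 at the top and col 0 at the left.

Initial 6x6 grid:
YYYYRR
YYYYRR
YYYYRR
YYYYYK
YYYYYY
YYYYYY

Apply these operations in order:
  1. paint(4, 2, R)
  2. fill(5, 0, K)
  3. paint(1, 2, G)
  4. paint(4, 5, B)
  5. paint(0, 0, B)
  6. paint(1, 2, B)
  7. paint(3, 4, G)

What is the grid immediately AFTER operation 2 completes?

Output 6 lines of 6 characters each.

After op 1 paint(4,2,R):
YYYYRR
YYYYRR
YYYYRR
YYYYYK
YYRYYY
YYYYYY
After op 2 fill(5,0,K) [28 cells changed]:
KKKKRR
KKKKRR
KKKKRR
KKKKKK
KKRKKK
KKKKKK

Answer: KKKKRR
KKKKRR
KKKKRR
KKKKKK
KKRKKK
KKKKKK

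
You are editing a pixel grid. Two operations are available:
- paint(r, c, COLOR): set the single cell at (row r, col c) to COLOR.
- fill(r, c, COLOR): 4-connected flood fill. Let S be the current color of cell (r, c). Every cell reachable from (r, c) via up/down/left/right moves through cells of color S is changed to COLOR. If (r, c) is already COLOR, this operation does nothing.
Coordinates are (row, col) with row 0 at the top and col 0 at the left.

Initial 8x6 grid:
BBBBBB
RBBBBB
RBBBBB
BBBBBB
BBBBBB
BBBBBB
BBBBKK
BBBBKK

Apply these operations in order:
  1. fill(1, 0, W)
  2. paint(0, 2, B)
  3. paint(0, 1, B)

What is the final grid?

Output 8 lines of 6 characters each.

Answer: BBBBBB
WBBBBB
WBBBBB
BBBBBB
BBBBBB
BBBBBB
BBBBKK
BBBBKK

Derivation:
After op 1 fill(1,0,W) [2 cells changed]:
BBBBBB
WBBBBB
WBBBBB
BBBBBB
BBBBBB
BBBBBB
BBBBKK
BBBBKK
After op 2 paint(0,2,B):
BBBBBB
WBBBBB
WBBBBB
BBBBBB
BBBBBB
BBBBBB
BBBBKK
BBBBKK
After op 3 paint(0,1,B):
BBBBBB
WBBBBB
WBBBBB
BBBBBB
BBBBBB
BBBBBB
BBBBKK
BBBBKK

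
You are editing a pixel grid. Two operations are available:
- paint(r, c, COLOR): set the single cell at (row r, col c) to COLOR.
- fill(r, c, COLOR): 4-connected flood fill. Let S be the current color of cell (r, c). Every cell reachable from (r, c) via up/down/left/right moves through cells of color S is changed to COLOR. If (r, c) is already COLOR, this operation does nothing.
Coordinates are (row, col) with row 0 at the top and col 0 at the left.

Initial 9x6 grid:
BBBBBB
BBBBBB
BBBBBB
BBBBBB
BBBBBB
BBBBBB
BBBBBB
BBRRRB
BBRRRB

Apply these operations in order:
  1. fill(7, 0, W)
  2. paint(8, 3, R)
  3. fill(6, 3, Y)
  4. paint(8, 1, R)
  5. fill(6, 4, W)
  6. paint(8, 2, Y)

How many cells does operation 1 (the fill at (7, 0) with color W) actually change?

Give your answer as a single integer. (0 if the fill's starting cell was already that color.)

After op 1 fill(7,0,W) [48 cells changed]:
WWWWWW
WWWWWW
WWWWWW
WWWWWW
WWWWWW
WWWWWW
WWWWWW
WWRRRW
WWRRRW

Answer: 48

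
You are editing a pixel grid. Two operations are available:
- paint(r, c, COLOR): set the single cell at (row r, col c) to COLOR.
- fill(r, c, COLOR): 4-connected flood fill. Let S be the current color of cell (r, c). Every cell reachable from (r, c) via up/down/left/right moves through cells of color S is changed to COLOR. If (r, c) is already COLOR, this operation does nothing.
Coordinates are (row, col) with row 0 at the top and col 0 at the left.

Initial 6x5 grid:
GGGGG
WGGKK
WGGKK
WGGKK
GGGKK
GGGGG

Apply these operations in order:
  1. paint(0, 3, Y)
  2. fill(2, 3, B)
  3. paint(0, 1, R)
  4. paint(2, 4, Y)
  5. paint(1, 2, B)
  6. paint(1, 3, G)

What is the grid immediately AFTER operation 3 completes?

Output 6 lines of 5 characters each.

Answer: GRGYG
WGGBB
WGGBB
WGGBB
GGGBB
GGGGG

Derivation:
After op 1 paint(0,3,Y):
GGGYG
WGGKK
WGGKK
WGGKK
GGGKK
GGGGG
After op 2 fill(2,3,B) [8 cells changed]:
GGGYG
WGGBB
WGGBB
WGGBB
GGGBB
GGGGG
After op 3 paint(0,1,R):
GRGYG
WGGBB
WGGBB
WGGBB
GGGBB
GGGGG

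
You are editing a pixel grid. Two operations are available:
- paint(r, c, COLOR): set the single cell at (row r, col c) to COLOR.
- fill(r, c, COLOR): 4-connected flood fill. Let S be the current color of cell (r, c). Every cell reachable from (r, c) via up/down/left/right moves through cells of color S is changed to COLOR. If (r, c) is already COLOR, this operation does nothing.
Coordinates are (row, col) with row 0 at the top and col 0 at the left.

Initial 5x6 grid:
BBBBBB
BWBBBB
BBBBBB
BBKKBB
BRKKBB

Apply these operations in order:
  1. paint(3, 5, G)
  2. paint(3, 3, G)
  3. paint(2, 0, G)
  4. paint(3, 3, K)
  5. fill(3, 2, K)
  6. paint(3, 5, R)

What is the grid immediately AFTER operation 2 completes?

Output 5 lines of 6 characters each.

Answer: BBBBBB
BWBBBB
BBBBBB
BBKGBG
BRKKBB

Derivation:
After op 1 paint(3,5,G):
BBBBBB
BWBBBB
BBBBBB
BBKKBG
BRKKBB
After op 2 paint(3,3,G):
BBBBBB
BWBBBB
BBBBBB
BBKGBG
BRKKBB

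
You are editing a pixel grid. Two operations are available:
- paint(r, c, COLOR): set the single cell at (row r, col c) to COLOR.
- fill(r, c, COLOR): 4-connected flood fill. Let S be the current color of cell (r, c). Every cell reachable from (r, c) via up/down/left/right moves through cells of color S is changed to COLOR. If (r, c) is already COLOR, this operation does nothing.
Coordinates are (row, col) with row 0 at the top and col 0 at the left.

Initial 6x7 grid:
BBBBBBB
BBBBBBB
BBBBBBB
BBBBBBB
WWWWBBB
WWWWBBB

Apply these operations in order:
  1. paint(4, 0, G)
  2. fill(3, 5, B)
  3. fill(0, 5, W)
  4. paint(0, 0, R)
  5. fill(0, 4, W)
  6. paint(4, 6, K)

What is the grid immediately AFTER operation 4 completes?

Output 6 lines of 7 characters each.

After op 1 paint(4,0,G):
BBBBBBB
BBBBBBB
BBBBBBB
BBBBBBB
GWWWBBB
WWWWBBB
After op 2 fill(3,5,B) [0 cells changed]:
BBBBBBB
BBBBBBB
BBBBBBB
BBBBBBB
GWWWBBB
WWWWBBB
After op 3 fill(0,5,W) [34 cells changed]:
WWWWWWW
WWWWWWW
WWWWWWW
WWWWWWW
GWWWWWW
WWWWWWW
After op 4 paint(0,0,R):
RWWWWWW
WWWWWWW
WWWWWWW
WWWWWWW
GWWWWWW
WWWWWWW

Answer: RWWWWWW
WWWWWWW
WWWWWWW
WWWWWWW
GWWWWWW
WWWWWWW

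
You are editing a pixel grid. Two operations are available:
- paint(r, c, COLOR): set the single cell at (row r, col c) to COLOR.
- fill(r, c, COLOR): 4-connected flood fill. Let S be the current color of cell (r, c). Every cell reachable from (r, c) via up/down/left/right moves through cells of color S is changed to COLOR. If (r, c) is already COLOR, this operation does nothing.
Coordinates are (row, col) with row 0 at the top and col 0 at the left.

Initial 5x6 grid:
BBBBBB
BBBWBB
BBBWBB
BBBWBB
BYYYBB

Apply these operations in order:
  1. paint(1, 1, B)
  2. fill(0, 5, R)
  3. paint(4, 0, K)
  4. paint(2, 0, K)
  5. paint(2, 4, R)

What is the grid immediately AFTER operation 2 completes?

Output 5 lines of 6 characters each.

After op 1 paint(1,1,B):
BBBBBB
BBBWBB
BBBWBB
BBBWBB
BYYYBB
After op 2 fill(0,5,R) [24 cells changed]:
RRRRRR
RRRWRR
RRRWRR
RRRWRR
RYYYRR

Answer: RRRRRR
RRRWRR
RRRWRR
RRRWRR
RYYYRR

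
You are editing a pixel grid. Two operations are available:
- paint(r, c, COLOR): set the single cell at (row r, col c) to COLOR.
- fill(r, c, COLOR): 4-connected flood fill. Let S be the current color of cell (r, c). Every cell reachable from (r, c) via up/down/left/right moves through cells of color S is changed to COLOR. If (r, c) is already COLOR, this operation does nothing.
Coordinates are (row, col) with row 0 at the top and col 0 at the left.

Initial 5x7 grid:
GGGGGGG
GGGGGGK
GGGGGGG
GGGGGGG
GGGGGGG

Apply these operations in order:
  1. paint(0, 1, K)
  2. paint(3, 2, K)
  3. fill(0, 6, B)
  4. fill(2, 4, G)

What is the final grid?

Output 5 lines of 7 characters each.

After op 1 paint(0,1,K):
GKGGGGG
GGGGGGK
GGGGGGG
GGGGGGG
GGGGGGG
After op 2 paint(3,2,K):
GKGGGGG
GGGGGGK
GGGGGGG
GGKGGGG
GGGGGGG
After op 3 fill(0,6,B) [32 cells changed]:
BKBBBBB
BBBBBBK
BBBBBBB
BBKBBBB
BBBBBBB
After op 4 fill(2,4,G) [32 cells changed]:
GKGGGGG
GGGGGGK
GGGGGGG
GGKGGGG
GGGGGGG

Answer: GKGGGGG
GGGGGGK
GGGGGGG
GGKGGGG
GGGGGGG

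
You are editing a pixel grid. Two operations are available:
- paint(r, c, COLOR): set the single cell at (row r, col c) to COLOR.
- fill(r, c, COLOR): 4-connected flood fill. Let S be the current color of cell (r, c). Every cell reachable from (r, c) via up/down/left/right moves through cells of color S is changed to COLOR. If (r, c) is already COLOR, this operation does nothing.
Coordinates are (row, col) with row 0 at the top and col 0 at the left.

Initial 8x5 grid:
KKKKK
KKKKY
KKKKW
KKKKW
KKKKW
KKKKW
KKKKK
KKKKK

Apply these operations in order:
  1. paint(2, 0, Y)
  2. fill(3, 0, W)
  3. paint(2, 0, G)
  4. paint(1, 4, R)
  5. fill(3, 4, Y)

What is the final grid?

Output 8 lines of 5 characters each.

After op 1 paint(2,0,Y):
KKKKK
KKKKY
YKKKW
KKKKW
KKKKW
KKKKW
KKKKK
KKKKK
After op 2 fill(3,0,W) [34 cells changed]:
WWWWW
WWWWY
YWWWW
WWWWW
WWWWW
WWWWW
WWWWW
WWWWW
After op 3 paint(2,0,G):
WWWWW
WWWWY
GWWWW
WWWWW
WWWWW
WWWWW
WWWWW
WWWWW
After op 4 paint(1,4,R):
WWWWW
WWWWR
GWWWW
WWWWW
WWWWW
WWWWW
WWWWW
WWWWW
After op 5 fill(3,4,Y) [38 cells changed]:
YYYYY
YYYYR
GYYYY
YYYYY
YYYYY
YYYYY
YYYYY
YYYYY

Answer: YYYYY
YYYYR
GYYYY
YYYYY
YYYYY
YYYYY
YYYYY
YYYYY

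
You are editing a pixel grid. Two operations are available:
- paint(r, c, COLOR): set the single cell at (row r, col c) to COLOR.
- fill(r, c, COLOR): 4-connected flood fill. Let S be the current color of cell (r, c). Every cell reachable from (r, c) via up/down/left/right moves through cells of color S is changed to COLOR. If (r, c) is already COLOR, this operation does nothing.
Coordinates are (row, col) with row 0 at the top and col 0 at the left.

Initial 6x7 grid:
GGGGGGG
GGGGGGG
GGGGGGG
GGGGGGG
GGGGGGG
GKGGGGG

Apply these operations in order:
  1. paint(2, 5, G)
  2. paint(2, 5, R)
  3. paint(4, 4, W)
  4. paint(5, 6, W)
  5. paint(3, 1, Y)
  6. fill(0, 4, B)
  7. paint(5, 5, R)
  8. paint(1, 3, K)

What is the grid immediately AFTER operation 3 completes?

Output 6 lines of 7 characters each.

After op 1 paint(2,5,G):
GGGGGGG
GGGGGGG
GGGGGGG
GGGGGGG
GGGGGGG
GKGGGGG
After op 2 paint(2,5,R):
GGGGGGG
GGGGGGG
GGGGGRG
GGGGGGG
GGGGGGG
GKGGGGG
After op 3 paint(4,4,W):
GGGGGGG
GGGGGGG
GGGGGRG
GGGGGGG
GGGGWGG
GKGGGGG

Answer: GGGGGGG
GGGGGGG
GGGGGRG
GGGGGGG
GGGGWGG
GKGGGGG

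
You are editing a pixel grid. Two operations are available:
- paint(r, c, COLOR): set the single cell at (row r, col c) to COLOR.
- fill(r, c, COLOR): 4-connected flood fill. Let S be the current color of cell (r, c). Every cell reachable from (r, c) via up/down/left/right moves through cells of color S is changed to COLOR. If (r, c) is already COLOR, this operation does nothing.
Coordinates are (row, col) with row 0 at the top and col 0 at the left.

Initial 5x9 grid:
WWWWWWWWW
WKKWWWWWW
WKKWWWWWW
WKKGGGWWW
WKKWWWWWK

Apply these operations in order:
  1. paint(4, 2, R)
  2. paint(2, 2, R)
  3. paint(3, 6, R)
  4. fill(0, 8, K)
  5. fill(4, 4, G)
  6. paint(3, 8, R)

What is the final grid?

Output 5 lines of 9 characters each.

Answer: GGGGGGGGG
GGGGGGGGG
GGRGGGGGG
GGGGGGRGR
GGRGGGGGG

Derivation:
After op 1 paint(4,2,R):
WWWWWWWWW
WKKWWWWWW
WKKWWWWWW
WKKGGGWWW
WKRWWWWWK
After op 2 paint(2,2,R):
WWWWWWWWW
WKKWWWWWW
WKRWWWWWW
WKKGGGWWW
WKRWWWWWK
After op 3 paint(3,6,R):
WWWWWWWWW
WKKWWWWWW
WKRWWWWWW
WKKGGGRWW
WKRWWWWWK
After op 4 fill(0,8,K) [32 cells changed]:
KKKKKKKKK
KKKKKKKKK
KKRKKKKKK
KKKGGGRKK
KKRKKKKKK
After op 5 fill(4,4,G) [39 cells changed]:
GGGGGGGGG
GGGGGGGGG
GGRGGGGGG
GGGGGGRGG
GGRGGGGGG
After op 6 paint(3,8,R):
GGGGGGGGG
GGGGGGGGG
GGRGGGGGG
GGGGGGRGR
GGRGGGGGG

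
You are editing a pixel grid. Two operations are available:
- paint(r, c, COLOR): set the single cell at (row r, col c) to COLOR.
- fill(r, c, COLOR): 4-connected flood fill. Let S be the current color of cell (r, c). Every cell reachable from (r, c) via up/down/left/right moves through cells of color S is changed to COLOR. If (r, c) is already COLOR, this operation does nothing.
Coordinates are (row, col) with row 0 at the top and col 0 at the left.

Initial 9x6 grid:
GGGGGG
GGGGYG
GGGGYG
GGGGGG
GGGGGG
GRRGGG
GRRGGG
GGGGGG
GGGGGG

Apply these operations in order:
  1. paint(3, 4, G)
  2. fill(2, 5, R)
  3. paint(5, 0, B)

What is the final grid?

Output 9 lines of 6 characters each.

Answer: RRRRRR
RRRRYR
RRRRYR
RRRRRR
RRRRRR
BRRRRR
RRRRRR
RRRRRR
RRRRRR

Derivation:
After op 1 paint(3,4,G):
GGGGGG
GGGGYG
GGGGYG
GGGGGG
GGGGGG
GRRGGG
GRRGGG
GGGGGG
GGGGGG
After op 2 fill(2,5,R) [48 cells changed]:
RRRRRR
RRRRYR
RRRRYR
RRRRRR
RRRRRR
RRRRRR
RRRRRR
RRRRRR
RRRRRR
After op 3 paint(5,0,B):
RRRRRR
RRRRYR
RRRRYR
RRRRRR
RRRRRR
BRRRRR
RRRRRR
RRRRRR
RRRRRR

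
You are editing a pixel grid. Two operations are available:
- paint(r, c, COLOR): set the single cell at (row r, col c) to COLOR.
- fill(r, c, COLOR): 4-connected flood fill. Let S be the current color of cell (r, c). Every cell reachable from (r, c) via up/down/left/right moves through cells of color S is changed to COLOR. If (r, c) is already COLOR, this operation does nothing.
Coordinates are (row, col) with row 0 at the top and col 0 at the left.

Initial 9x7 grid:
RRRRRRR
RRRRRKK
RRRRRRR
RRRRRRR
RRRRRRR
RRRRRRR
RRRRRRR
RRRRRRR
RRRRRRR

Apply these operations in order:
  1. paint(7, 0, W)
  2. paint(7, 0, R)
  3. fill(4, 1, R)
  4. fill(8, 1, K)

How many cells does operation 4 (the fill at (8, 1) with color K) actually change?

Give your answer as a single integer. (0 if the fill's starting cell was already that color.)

Answer: 61

Derivation:
After op 1 paint(7,0,W):
RRRRRRR
RRRRRKK
RRRRRRR
RRRRRRR
RRRRRRR
RRRRRRR
RRRRRRR
WRRRRRR
RRRRRRR
After op 2 paint(7,0,R):
RRRRRRR
RRRRRKK
RRRRRRR
RRRRRRR
RRRRRRR
RRRRRRR
RRRRRRR
RRRRRRR
RRRRRRR
After op 3 fill(4,1,R) [0 cells changed]:
RRRRRRR
RRRRRKK
RRRRRRR
RRRRRRR
RRRRRRR
RRRRRRR
RRRRRRR
RRRRRRR
RRRRRRR
After op 4 fill(8,1,K) [61 cells changed]:
KKKKKKK
KKKKKKK
KKKKKKK
KKKKKKK
KKKKKKK
KKKKKKK
KKKKKKK
KKKKKKK
KKKKKKK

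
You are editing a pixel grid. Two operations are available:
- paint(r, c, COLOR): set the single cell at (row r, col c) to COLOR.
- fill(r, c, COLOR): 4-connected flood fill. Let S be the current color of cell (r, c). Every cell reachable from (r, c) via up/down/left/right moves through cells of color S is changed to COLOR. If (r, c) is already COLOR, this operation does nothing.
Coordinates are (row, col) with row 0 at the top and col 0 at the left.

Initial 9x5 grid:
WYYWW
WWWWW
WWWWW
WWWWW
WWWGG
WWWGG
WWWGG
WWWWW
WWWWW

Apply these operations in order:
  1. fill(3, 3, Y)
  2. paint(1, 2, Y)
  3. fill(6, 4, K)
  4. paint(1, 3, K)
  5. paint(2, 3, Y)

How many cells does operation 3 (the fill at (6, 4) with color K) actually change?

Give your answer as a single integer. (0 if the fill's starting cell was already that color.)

After op 1 fill(3,3,Y) [37 cells changed]:
YYYYY
YYYYY
YYYYY
YYYYY
YYYGG
YYYGG
YYYGG
YYYYY
YYYYY
After op 2 paint(1,2,Y):
YYYYY
YYYYY
YYYYY
YYYYY
YYYGG
YYYGG
YYYGG
YYYYY
YYYYY
After op 3 fill(6,4,K) [6 cells changed]:
YYYYY
YYYYY
YYYYY
YYYYY
YYYKK
YYYKK
YYYKK
YYYYY
YYYYY

Answer: 6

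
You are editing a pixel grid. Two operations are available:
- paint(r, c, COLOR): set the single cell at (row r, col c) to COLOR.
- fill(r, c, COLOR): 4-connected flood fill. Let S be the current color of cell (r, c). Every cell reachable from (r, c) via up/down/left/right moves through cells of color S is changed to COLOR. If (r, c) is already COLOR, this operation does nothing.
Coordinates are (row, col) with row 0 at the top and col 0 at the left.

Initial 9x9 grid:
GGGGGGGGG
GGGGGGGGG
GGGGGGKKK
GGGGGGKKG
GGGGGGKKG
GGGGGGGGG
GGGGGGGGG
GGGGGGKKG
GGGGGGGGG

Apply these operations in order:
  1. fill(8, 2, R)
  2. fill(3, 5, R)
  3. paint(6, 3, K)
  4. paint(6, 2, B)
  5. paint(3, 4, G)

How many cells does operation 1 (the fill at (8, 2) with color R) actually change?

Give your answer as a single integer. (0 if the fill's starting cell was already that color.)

Answer: 72

Derivation:
After op 1 fill(8,2,R) [72 cells changed]:
RRRRRRRRR
RRRRRRRRR
RRRRRRKKK
RRRRRRKKR
RRRRRRKKR
RRRRRRRRR
RRRRRRRRR
RRRRRRKKR
RRRRRRRRR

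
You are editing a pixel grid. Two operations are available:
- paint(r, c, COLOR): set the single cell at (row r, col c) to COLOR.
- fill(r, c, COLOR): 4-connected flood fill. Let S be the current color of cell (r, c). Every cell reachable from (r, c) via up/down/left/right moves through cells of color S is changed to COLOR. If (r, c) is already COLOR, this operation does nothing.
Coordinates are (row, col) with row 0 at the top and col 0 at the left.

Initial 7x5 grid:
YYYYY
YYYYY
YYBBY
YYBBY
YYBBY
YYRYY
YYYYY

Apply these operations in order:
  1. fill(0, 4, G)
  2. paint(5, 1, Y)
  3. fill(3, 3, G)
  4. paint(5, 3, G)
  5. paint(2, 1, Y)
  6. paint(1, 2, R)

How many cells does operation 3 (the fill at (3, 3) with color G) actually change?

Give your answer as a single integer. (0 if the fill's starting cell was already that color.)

After op 1 fill(0,4,G) [28 cells changed]:
GGGGG
GGGGG
GGBBG
GGBBG
GGBBG
GGRGG
GGGGG
After op 2 paint(5,1,Y):
GGGGG
GGGGG
GGBBG
GGBBG
GGBBG
GYRGG
GGGGG
After op 3 fill(3,3,G) [6 cells changed]:
GGGGG
GGGGG
GGGGG
GGGGG
GGGGG
GYRGG
GGGGG

Answer: 6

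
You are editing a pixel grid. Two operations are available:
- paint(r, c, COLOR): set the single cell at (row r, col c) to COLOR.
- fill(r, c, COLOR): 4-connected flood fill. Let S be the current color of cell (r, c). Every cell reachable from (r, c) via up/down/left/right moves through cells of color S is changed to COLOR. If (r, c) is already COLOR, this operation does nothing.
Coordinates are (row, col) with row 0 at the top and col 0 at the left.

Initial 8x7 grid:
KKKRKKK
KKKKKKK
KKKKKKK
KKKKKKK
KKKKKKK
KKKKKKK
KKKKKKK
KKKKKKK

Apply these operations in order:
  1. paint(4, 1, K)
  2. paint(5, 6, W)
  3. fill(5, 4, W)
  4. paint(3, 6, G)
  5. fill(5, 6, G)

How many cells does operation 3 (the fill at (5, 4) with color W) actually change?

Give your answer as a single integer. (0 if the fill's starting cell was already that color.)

Answer: 54

Derivation:
After op 1 paint(4,1,K):
KKKRKKK
KKKKKKK
KKKKKKK
KKKKKKK
KKKKKKK
KKKKKKK
KKKKKKK
KKKKKKK
After op 2 paint(5,6,W):
KKKRKKK
KKKKKKK
KKKKKKK
KKKKKKK
KKKKKKK
KKKKKKW
KKKKKKK
KKKKKKK
After op 3 fill(5,4,W) [54 cells changed]:
WWWRWWW
WWWWWWW
WWWWWWW
WWWWWWW
WWWWWWW
WWWWWWW
WWWWWWW
WWWWWWW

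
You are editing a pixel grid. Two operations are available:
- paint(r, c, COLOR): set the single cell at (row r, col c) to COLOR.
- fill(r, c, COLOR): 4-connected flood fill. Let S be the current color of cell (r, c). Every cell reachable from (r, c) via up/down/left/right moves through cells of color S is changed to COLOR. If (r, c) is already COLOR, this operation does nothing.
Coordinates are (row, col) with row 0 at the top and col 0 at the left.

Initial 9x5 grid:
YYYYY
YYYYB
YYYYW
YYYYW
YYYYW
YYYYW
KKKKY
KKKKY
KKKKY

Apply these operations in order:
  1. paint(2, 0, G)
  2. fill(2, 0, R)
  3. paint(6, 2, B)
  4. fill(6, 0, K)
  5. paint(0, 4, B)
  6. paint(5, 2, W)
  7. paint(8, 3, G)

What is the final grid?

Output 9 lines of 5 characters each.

Answer: YYYYB
YYYYB
RYYYW
YYYYW
YYYYW
YYWYW
KKBKY
KKKKY
KKKGY

Derivation:
After op 1 paint(2,0,G):
YYYYY
YYYYB
GYYYW
YYYYW
YYYYW
YYYYW
KKKKY
KKKKY
KKKKY
After op 2 fill(2,0,R) [1 cells changed]:
YYYYY
YYYYB
RYYYW
YYYYW
YYYYW
YYYYW
KKKKY
KKKKY
KKKKY
After op 3 paint(6,2,B):
YYYYY
YYYYB
RYYYW
YYYYW
YYYYW
YYYYW
KKBKY
KKKKY
KKKKY
After op 4 fill(6,0,K) [0 cells changed]:
YYYYY
YYYYB
RYYYW
YYYYW
YYYYW
YYYYW
KKBKY
KKKKY
KKKKY
After op 5 paint(0,4,B):
YYYYB
YYYYB
RYYYW
YYYYW
YYYYW
YYYYW
KKBKY
KKKKY
KKKKY
After op 6 paint(5,2,W):
YYYYB
YYYYB
RYYYW
YYYYW
YYYYW
YYWYW
KKBKY
KKKKY
KKKKY
After op 7 paint(8,3,G):
YYYYB
YYYYB
RYYYW
YYYYW
YYYYW
YYWYW
KKBKY
KKKKY
KKKGY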